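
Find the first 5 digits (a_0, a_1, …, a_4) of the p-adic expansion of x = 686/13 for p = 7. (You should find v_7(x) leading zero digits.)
(a_0, …, a_4) = (0, 0, 0, 5, 2)

v_7(686/13) = 3, so a_0 = ... = a_2 = 0. Factor out: x = 7^3 · u with u = 2/13 a unit in ℤ_7. Expand u iteratively via a_{v+i} = u_i mod 7, u_{i+1} = (u_i − a_{v+i})/7:
  u_0 = 2/13;  a_3 = 5;  u_1 = (u_0 − 5)/7 = -9/13
  u_1 = -9/13;  a_4 = 2;  u_2 = (u_1 − 2)/7 = -5/13
Digits: (0, 0, 0, 5, 2).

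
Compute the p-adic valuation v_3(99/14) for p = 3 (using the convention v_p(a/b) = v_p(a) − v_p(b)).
v_3(99/14) = 2

Factor powers of 3 from the numerator and denominator of the reduced fraction: 99 = 3^2 · 11 and 14 = 3^0 · 14. Apply v_p(a/b) = v_p(a) − v_p(b): v_3(99/14) = 2 − 0 = 2.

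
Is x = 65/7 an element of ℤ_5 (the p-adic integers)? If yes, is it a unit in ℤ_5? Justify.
x ∈ ℤ_5 but not a unit; v_5(x) = 1 > 0

ℤ_5 = {x ∈ ℚ_5 : v_5(x) ≥ 0} and ℤ_5^× = {x ∈ ℤ_5 : v_5(x) = 0}. Here v_5(65/7) = v_5(num) − v_5(den) = 1; compare against these criteria.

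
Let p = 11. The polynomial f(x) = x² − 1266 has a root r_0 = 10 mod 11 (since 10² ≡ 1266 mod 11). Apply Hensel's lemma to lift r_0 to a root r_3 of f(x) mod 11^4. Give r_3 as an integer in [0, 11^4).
r_3 = 10559 (mod 14641)

Hensel's recurrence: r_{i+1} = r_i − f(r_i)·(f′(r_i))^{-1} mod 11^{i+2}, with f′(x) = 2x. Iterate:
  r_0 = 10 (mod 11)
  r_1 = 32 (mod 121)
  r_2 = 1242 (mod 1331)
  r_3 = 10559 (mod 14641)
Final: r_3 = 10559, and one checks f(r_3) ≡ 0 mod 11^4.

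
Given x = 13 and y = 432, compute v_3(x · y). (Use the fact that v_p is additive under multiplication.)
v_3(5616) = 3

v_p(x) = 0 (factor: 13 = 3^0 · 13); v_p(y) = 3 (factor: 432 = 3^3 · 16). Additivity: v_p(xy) = v_p(x) + v_p(y) = 0 + 3 = 3. (Direct check: xy = 5616 = 3^3 · (208).)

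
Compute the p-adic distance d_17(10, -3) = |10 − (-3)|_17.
d_17(10, -3) = 1

Step 1 — x − y = 10 − (-3) = 13. Step 2 — v_17(13) = 0 (factor: 13 = (17^0 · 13); the sign does not affect v_p). Step 3 — |x − y|_17 = 17^{0} = 1.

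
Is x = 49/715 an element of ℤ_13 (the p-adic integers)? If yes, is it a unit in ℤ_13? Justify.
x ∉ ℤ_13 (v_13(x) = -1 < 0)

ℤ_13 = {x ∈ ℚ_13 : v_13(x) ≥ 0} and ℤ_13^× = {x ∈ ℤ_13 : v_13(x) = 0}. Here v_13(49/715) = v_13(num) − v_13(den) = -1; compare against these criteria.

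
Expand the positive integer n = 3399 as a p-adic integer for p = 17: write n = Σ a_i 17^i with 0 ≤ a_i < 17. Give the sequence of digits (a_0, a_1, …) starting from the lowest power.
(a_0, a_1, …) = (16, 12, 11)

Repeated division by 17 gives the digits low-to-high: 3399 = 16 + 12·17^1 + 11·17^2. Digit sequence: (16, 12, 11).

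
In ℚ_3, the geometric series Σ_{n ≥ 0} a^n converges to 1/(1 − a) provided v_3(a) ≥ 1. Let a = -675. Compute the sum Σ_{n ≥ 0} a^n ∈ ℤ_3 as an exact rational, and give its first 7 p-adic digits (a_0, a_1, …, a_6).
Σ a^n = 1/(1 − a) = 1/676;  first 7 digits = (1, 0, 0, 2, 0, 0, 0)

v_3(a) = 3 ≥ 1, so the series converges in ℤ_3 to 1/(1 − a) = 1/(1 − (-675)) = 1/676. Expand this rational in ℤ_3: compute digits iteratively via d_i = x_i mod 3, x_{i+1} = (x_i − d_i)/3. The first 7 digits are (1, 0, 0, 2, 0, 0, 0).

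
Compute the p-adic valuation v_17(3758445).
v_17(3758445) = 4

v_17(n) is the largest exponent k such that 17^k divides n. Factor out: 3758445 = 17^4 · 45. (Sign doesn't affect v_p.) So v_17(3758445) = 4.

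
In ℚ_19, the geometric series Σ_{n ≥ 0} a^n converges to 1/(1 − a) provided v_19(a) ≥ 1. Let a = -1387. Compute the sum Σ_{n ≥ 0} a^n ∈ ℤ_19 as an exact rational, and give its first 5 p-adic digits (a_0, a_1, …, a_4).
Σ a^n = 1/(1 − a) = 1/1388;  first 5 digits = (1, 3, 5, 3, 8)

v_19(a) = 1 ≥ 1, so the series converges in ℤ_19 to 1/(1 − a) = 1/(1 − (-1387)) = 1/1388. Expand this rational in ℤ_19: compute digits iteratively via d_i = x_i mod 19, x_{i+1} = (x_i − d_i)/19. The first 5 digits are (1, 3, 5, 3, 8).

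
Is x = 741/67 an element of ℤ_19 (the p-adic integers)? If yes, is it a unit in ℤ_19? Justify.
x ∈ ℤ_19 but not a unit; v_19(x) = 1 > 0

ℤ_19 = {x ∈ ℚ_19 : v_19(x) ≥ 0} and ℤ_19^× = {x ∈ ℤ_19 : v_19(x) = 0}. Here v_19(741/67) = v_19(num) − v_19(den) = 1; compare against these criteria.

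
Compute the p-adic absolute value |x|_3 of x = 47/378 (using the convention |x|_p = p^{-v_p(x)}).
|47/378|_3 = 27

Step 1 — compute v_3(x) by factoring powers of 3 out of the numerator and denominator: v_3(47/378) = -3. Step 2 — apply |x|_p = p^{-v_p(x)} = 3^{3} = 27.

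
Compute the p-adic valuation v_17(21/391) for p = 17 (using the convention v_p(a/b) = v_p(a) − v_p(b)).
v_17(21/391) = -1

Factor powers of 17 from the numerator and denominator of the reduced fraction: 21 = 17^0 · 21 and 391 = 17^1 · 23. Apply v_p(a/b) = v_p(a) − v_p(b): v_17(21/391) = 0 − 1 = -1.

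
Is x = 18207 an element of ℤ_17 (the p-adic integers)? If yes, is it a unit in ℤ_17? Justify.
x ∈ ℤ_17 but not a unit; v_17(x) = 2 > 0

ℤ_17 = {x ∈ ℚ_17 : v_17(x) ≥ 0} and ℤ_17^× = {x ∈ ℤ_17 : v_17(x) = 0}. Here v_17(18207) = v_17(num) − v_17(den) = 2; compare against these criteria.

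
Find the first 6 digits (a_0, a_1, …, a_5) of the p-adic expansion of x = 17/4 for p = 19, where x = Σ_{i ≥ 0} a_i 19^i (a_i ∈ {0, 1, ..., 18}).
(a_0, …, a_5) = (9, 14, 4, 14, 4, 14)

v_19(17/4) = 0 (numerator and denominator both coprime to 19), so x ∈ ℤ_19^×. Compute digits iteratively via a_i = x_i mod 19, x_{i+1} = (x_i − a_i)/19, with x_0 = x:
  x_0 = 17/4;  a_0 = 9;  x_1 = (x_0 − 9)/19 = -1/4
  x_1 = -1/4;  a_1 = 14;  x_2 = (x_1 − 14)/19 = -3/4
  x_2 = -3/4;  a_2 = 4;  x_3 = (x_2 − 4)/19 = -1/4
  x_3 = -1/4;  a_3 = 14;  x_4 = (x_3 − 14)/19 = -3/4
  x_4 = -3/4;  a_4 = 4;  x_5 = (x_4 − 4)/19 = -1/4
  x_5 = -1/4;  a_5 = 14;  x_6 = (x_5 − 14)/19 = -3/4
Digits: (9, 14, 4, 14, 4, 14).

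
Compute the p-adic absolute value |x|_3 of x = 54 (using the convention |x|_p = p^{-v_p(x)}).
|54|_3 = 1/27

Step 1 — compute v_3(x) by factoring powers of 3 out of the numerator and denominator: v_3(54) = 3. Step 2 — apply |x|_p = p^{-v_p(x)} = 3^{-3} = 1/27.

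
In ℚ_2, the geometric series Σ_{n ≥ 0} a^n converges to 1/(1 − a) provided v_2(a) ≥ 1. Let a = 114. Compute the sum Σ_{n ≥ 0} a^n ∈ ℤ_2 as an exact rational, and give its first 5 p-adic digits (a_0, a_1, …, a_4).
Σ a^n = 1/(1 − a) = -1/113;  first 5 digits = (1, 1, 1, 1, 0)

v_2(a) = 1 ≥ 1, so the series converges in ℤ_2 to 1/(1 − a) = 1/(1 − 114) = -1/113. Expand this rational in ℤ_2: compute digits iteratively via d_i = x_i mod 2, x_{i+1} = (x_i − d_i)/2. The first 5 digits are (1, 1, 1, 1, 0).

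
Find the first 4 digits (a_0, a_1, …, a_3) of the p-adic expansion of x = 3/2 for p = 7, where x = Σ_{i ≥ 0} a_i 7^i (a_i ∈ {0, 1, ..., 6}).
(a_0, …, a_3) = (5, 3, 3, 3)

v_7(3/2) = 0 (numerator and denominator both coprime to 7), so x ∈ ℤ_7^×. Compute digits iteratively via a_i = x_i mod 7, x_{i+1} = (x_i − a_i)/7, with x_0 = x:
  x_0 = 3/2;  a_0 = 5;  x_1 = (x_0 − 5)/7 = -1/2
  x_1 = -1/2;  a_1 = 3;  x_2 = (x_1 − 3)/7 = -1/2
  x_2 = -1/2;  a_2 = 3;  x_3 = (x_2 − 3)/7 = -1/2
  x_3 = -1/2;  a_3 = 3;  x_4 = (x_3 − 3)/7 = -1/2
Digits: (5, 3, 3, 3).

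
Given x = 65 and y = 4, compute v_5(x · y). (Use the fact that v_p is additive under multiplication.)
v_5(260) = 1

v_p(x) = 1 (factor: 65 = 5^1 · 13); v_p(y) = 0 (factor: 4 = 5^0 · 4). Additivity: v_p(xy) = v_p(x) + v_p(y) = 1 + 0 = 1. (Direct check: xy = 260 = 5^1 · (52).)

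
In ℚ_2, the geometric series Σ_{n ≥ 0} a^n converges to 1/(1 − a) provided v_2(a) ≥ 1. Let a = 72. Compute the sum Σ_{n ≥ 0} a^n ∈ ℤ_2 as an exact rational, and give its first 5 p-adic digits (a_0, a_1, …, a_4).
Σ a^n = 1/(1 − a) = -1/71;  first 5 digits = (1, 0, 0, 1, 0)

v_2(a) = 3 ≥ 1, so the series converges in ℤ_2 to 1/(1 − a) = 1/(1 − 72) = -1/71. Expand this rational in ℤ_2: compute digits iteratively via d_i = x_i mod 2, x_{i+1} = (x_i − d_i)/2. The first 5 digits are (1, 0, 0, 1, 0).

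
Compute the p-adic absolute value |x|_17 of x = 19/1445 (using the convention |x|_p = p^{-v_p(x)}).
|19/1445|_17 = 289

Step 1 — compute v_17(x) by factoring powers of 17 out of the numerator and denominator: v_17(19/1445) = -2. Step 2 — apply |x|_p = p^{-v_p(x)} = 17^{2} = 289.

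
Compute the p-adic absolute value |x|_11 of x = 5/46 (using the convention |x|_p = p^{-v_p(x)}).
|5/46|_11 = 1

Step 1 — compute v_11(x) by factoring powers of 11 out of the numerator and denominator: v_11(5/46) = 0. Step 2 — apply |x|_p = p^{-v_p(x)} = 11^{0} = 1.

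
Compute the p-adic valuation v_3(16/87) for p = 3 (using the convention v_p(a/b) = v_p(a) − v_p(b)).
v_3(16/87) = -1

Factor powers of 3 from the numerator and denominator of the reduced fraction: 16 = 3^0 · 16 and 87 = 3^1 · 29. Apply v_p(a/b) = v_p(a) − v_p(b): v_3(16/87) = 0 − 1 = -1.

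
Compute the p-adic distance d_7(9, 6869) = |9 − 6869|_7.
d_7(9, 6869) = 1/343

Step 1 — x − y = 9 − 6869 = -6860. Step 2 — v_7(-6860) = 3 (factor: -6860 = −(7^3 · 20); the sign does not affect v_p). Step 3 — |x − y|_7 = 7^{-3} = 1/343.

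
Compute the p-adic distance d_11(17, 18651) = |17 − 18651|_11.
d_11(17, 18651) = 1/1331

Step 1 — x − y = 17 − 18651 = -18634. Step 2 — v_11(-18634) = 3 (factor: -18634 = −(11^3 · 14); the sign does not affect v_p). Step 3 — |x − y|_11 = 11^{-3} = 1/1331.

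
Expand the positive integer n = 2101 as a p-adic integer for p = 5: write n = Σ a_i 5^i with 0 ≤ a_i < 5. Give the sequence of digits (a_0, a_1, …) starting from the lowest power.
(a_0, a_1, …) = (1, 0, 4, 1, 3)

Repeated division by 5 gives the digits low-to-high: 2101 = 1 + 4·5^2 + 1·5^3 + 3·5^4. Digit sequence: (1, 0, 4, 1, 3).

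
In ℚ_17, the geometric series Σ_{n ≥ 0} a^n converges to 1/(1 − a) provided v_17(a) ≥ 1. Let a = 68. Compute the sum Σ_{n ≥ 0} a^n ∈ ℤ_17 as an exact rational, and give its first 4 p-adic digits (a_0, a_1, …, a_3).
Σ a^n = 1/(1 − a) = -1/67;  first 4 digits = (1, 4, 16, 13)

v_17(a) = 1 ≥ 1, so the series converges in ℤ_17 to 1/(1 − a) = 1/(1 − 68) = -1/67. Expand this rational in ℤ_17: compute digits iteratively via d_i = x_i mod 17, x_{i+1} = (x_i − d_i)/17. The first 4 digits are (1, 4, 16, 13).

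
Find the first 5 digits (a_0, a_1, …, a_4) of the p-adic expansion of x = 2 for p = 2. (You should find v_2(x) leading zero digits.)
(a_0, …, a_4) = (0, 1, 0, 0, 0)

v_2(2) = 1, so a_0 = ... = a_0 = 0. Factor out: x = 2^1 · u with u = 1 a unit in ℤ_2. Expand u iteratively via a_{v+i} = u_i mod 2, u_{i+1} = (u_i − a_{v+i})/2:
  u_0 = 1;  a_1 = 1;  u_1 = (u_0 − 1)/2 = 0
  u_1 = 0;  a_2 = 0;  u_2 = (u_1 − 0)/2 = 0
  u_2 = 0;  a_3 = 0;  u_3 = (u_2 − 0)/2 = 0
  u_3 = 0;  a_4 = 0;  u_4 = (u_3 − 0)/2 = 0
Digits: (0, 1, 0, 0, 0).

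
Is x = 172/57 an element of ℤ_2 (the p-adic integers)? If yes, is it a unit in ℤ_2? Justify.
x ∈ ℤ_2 but not a unit; v_2(x) = 2 > 0

ℤ_2 = {x ∈ ℚ_2 : v_2(x) ≥ 0} and ℤ_2^× = {x ∈ ℤ_2 : v_2(x) = 0}. Here v_2(172/57) = v_2(num) − v_2(den) = 2; compare against these criteria.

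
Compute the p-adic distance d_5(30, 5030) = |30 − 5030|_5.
d_5(30, 5030) = 1/625

Step 1 — x − y = 30 − 5030 = -5000. Step 2 — v_5(-5000) = 4 (factor: -5000 = −(5^4 · 8); the sign does not affect v_p). Step 3 — |x − y|_5 = 5^{-4} = 1/625.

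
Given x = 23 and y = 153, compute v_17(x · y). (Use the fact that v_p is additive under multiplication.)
v_17(3519) = 1

v_p(x) = 0 (factor: 23 = 17^0 · 23); v_p(y) = 1 (factor: 153 = 17^1 · 9). Additivity: v_p(xy) = v_p(x) + v_p(y) = 0 + 1 = 1. (Direct check: xy = 3519 = 17^1 · (207).)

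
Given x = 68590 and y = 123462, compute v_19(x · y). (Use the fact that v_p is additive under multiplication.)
v_19(8468258580) = 6

v_p(x) = 3 (factor: 68590 = 19^3 · 10); v_p(y) = 3 (factor: 123462 = 19^3 · 18). Additivity: v_p(xy) = v_p(x) + v_p(y) = 3 + 3 = 6. (Direct check: xy = 8468258580 = 19^6 · (180).)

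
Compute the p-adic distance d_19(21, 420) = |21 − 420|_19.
d_19(21, 420) = 1/19

Step 1 — x − y = 21 − 420 = -399. Step 2 — v_19(-399) = 1 (factor: -399 = −(19^1 · 21); the sign does not affect v_p). Step 3 — |x − y|_19 = 19^{-1} = 1/19.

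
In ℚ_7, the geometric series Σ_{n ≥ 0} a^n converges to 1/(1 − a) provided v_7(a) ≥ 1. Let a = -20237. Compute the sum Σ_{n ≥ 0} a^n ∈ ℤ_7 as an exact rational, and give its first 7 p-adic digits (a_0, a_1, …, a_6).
Σ a^n = 1/(1 − a) = 1/20238;  first 7 digits = (1, 0, 0, 4, 5, 5, 1)

v_7(a) = 3 ≥ 1, so the series converges in ℤ_7 to 1/(1 − a) = 1/(1 − (-20237)) = 1/20238. Expand this rational in ℤ_7: compute digits iteratively via d_i = x_i mod 7, x_{i+1} = (x_i − d_i)/7. The first 7 digits are (1, 0, 0, 4, 5, 5, 1).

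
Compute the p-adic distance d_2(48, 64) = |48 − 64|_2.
d_2(48, 64) = 1/16

Step 1 — x − y = 48 − 64 = -16. Step 2 — v_2(-16) = 4 (factor: -16 = −(2^4 · 1); the sign does not affect v_p). Step 3 — |x − y|_2 = 2^{-4} = 1/16.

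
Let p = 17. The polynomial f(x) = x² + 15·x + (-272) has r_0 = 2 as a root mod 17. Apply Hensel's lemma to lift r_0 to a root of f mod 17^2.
r_1 = 121 (mod 289)

Hensel: r_{i+1} = r_i − f(r_i)·(f′(r_i))^{-1} mod 17^{i+2}, f′(x) = 2x + 15. Iterate:
  r_0 = 2 (mod 17)
  r_1 = 121 (mod 289)
Final: r = 121 satisfies f(r) ≡ 0 mod 17^2.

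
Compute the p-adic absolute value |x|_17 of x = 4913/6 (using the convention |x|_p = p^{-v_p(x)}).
|4913/6|_17 = 1/4913

Step 1 — compute v_17(x) by factoring powers of 17 out of the numerator and denominator: v_17(4913/6) = 3. Step 2 — apply |x|_p = p^{-v_p(x)} = 17^{-3} = 1/4913.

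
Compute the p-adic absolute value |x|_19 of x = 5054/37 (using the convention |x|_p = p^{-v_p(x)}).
|5054/37|_19 = 1/361

Step 1 — compute v_19(x) by factoring powers of 19 out of the numerator and denominator: v_19(5054/37) = 2. Step 2 — apply |x|_p = p^{-v_p(x)} = 19^{-2} = 1/361.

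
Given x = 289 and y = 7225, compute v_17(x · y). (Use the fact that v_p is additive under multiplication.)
v_17(2088025) = 4

v_p(x) = 2 (factor: 289 = 17^2 · 1); v_p(y) = 2 (factor: 7225 = 17^2 · 25). Additivity: v_p(xy) = v_p(x) + v_p(y) = 2 + 2 = 4. (Direct check: xy = 2088025 = 17^4 · (25).)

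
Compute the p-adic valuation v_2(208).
v_2(208) = 4

v_2(n) is the largest exponent k such that 2^k divides n. Factor out: 208 = 2^4 · 13. (Sign doesn't affect v_p.) So v_2(208) = 4.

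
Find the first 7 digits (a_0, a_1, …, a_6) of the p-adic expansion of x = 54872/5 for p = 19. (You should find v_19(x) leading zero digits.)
(a_0, …, a_6) = (0, 0, 0, 13, 7, 11, 7)

v_19(54872/5) = 3, so a_0 = ... = a_2 = 0. Factor out: x = 19^3 · u with u = 8/5 a unit in ℤ_19. Expand u iteratively via a_{v+i} = u_i mod 19, u_{i+1} = (u_i − a_{v+i})/19:
  u_0 = 8/5;  a_3 = 13;  u_1 = (u_0 − 13)/19 = -3/5
  u_1 = -3/5;  a_4 = 7;  u_2 = (u_1 − 7)/19 = -2/5
  u_2 = -2/5;  a_5 = 11;  u_3 = (u_2 − 11)/19 = -3/5
  u_3 = -3/5;  a_6 = 7;  u_4 = (u_3 − 7)/19 = -2/5
Digits: (0, 0, 0, 13, 7, 11, 7).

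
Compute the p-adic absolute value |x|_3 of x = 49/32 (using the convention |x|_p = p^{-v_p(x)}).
|49/32|_3 = 1

Step 1 — compute v_3(x) by factoring powers of 3 out of the numerator and denominator: v_3(49/32) = 0. Step 2 — apply |x|_p = p^{-v_p(x)} = 3^{0} = 1.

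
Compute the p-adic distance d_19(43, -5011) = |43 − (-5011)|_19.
d_19(43, -5011) = 1/361

Step 1 — x − y = 43 − (-5011) = 5054. Step 2 — v_19(5054) = 2 (factor: 5054 = (19^2 · 14); the sign does not affect v_p). Step 3 — |x − y|_19 = 19^{-2} = 1/361.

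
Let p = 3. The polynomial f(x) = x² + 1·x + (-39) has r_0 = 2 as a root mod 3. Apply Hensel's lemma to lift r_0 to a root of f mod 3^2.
r_1 = 5 (mod 9)

Hensel: r_{i+1} = r_i − f(r_i)·(f′(r_i))^{-1} mod 3^{i+2}, f′(x) = 2x + 1. Iterate:
  r_0 = 2 (mod 3)
  r_1 = 5 (mod 9)
Final: r = 5 satisfies f(r) ≡ 0 mod 3^2.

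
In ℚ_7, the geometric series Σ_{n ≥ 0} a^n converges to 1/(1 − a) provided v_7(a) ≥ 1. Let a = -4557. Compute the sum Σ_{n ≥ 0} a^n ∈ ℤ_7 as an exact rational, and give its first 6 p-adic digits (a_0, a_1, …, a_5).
Σ a^n = 1/(1 − a) = 1/4558;  first 6 digits = (1, 0, 5, 0, 2, 3)

v_7(a) = 2 ≥ 1, so the series converges in ℤ_7 to 1/(1 − a) = 1/(1 − (-4557)) = 1/4558. Expand this rational in ℤ_7: compute digits iteratively via d_i = x_i mod 7, x_{i+1} = (x_i − d_i)/7. The first 6 digits are (1, 0, 5, 0, 2, 3).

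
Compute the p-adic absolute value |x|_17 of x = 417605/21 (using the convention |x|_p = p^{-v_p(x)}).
|417605/21|_17 = 1/83521

Step 1 — compute v_17(x) by factoring powers of 17 out of the numerator and denominator: v_17(417605/21) = 4. Step 2 — apply |x|_p = p^{-v_p(x)} = 17^{-4} = 1/83521.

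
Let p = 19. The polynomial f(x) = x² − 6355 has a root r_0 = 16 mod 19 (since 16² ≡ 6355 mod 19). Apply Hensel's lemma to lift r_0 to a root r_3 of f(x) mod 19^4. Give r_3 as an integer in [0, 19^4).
r_3 = 113617 (mod 130321)

Hensel's recurrence: r_{i+1} = r_i − f(r_i)·(f′(r_i))^{-1} mod 19^{i+2}, with f′(x) = 2x. Iterate:
  r_0 = 16 (mod 19)
  r_1 = 263 (mod 361)
  r_2 = 3873 (mod 6859)
  r_3 = 113617 (mod 130321)
Final: r_3 = 113617, and one checks f(r_3) ≡ 0 mod 19^4.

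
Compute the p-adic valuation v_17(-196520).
v_17(-196520) = 3

v_17(n) is the largest exponent k such that 17^k divides n. Factor out: -196520 = -17^3 · 40. (Sign doesn't affect v_p.) So v_17(-196520) = 3.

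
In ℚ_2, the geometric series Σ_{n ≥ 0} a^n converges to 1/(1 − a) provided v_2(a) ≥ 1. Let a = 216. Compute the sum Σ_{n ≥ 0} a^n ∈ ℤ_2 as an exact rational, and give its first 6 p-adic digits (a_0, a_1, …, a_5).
Σ a^n = 1/(1 − a) = -1/215;  first 6 digits = (1, 0, 0, 1, 1, 0)

v_2(a) = 3 ≥ 1, so the series converges in ℤ_2 to 1/(1 − a) = 1/(1 − 216) = -1/215. Expand this rational in ℤ_2: compute digits iteratively via d_i = x_i mod 2, x_{i+1} = (x_i − d_i)/2. The first 6 digits are (1, 0, 0, 1, 1, 0).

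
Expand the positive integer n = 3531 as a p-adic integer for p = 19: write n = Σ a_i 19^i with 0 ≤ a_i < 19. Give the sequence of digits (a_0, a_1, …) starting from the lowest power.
(a_0, a_1, …) = (16, 14, 9)

Repeated division by 19 gives the digits low-to-high: 3531 = 16 + 14·19^1 + 9·19^2. Digit sequence: (16, 14, 9).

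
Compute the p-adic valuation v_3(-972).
v_3(-972) = 5

v_3(n) is the largest exponent k such that 3^k divides n. Factor out: -972 = -3^5 · 4. (Sign doesn't affect v_p.) So v_3(-972) = 5.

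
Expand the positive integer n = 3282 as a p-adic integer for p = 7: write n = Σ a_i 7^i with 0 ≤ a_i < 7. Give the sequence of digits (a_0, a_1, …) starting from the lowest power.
(a_0, a_1, …) = (6, 6, 3, 2, 1)

Repeated division by 7 gives the digits low-to-high: 3282 = 6 + 6·7^1 + 3·7^2 + 2·7^3 + 1·7^4. Digit sequence: (6, 6, 3, 2, 1).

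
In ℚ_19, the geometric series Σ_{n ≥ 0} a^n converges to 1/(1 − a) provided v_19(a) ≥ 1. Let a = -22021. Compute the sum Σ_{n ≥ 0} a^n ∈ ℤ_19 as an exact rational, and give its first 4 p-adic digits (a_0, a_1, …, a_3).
Σ a^n = 1/(1 − a) = 1/22022;  first 4 digits = (1, 0, 15, 15)

v_19(a) = 2 ≥ 1, so the series converges in ℤ_19 to 1/(1 − a) = 1/(1 − (-22021)) = 1/22022. Expand this rational in ℤ_19: compute digits iteratively via d_i = x_i mod 19, x_{i+1} = (x_i − d_i)/19. The first 4 digits are (1, 0, 15, 15).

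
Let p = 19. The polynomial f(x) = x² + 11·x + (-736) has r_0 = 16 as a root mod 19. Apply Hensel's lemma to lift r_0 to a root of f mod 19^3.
r_2 = 3759 (mod 6859)

Hensel: r_{i+1} = r_i − f(r_i)·(f′(r_i))^{-1} mod 19^{i+2}, f′(x) = 2x + 11. Iterate:
  r_0 = 16 (mod 19)
  r_1 = 149 (mod 361)
  r_2 = 3759 (mod 6859)
Final: r = 3759 satisfies f(r) ≡ 0 mod 19^3.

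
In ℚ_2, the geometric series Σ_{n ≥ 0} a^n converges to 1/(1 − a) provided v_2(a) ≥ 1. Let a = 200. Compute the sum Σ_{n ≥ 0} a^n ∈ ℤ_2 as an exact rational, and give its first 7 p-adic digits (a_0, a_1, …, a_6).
Σ a^n = 1/(1 − a) = -1/199;  first 7 digits = (1, 0, 0, 1, 0, 0, 0)

v_2(a) = 3 ≥ 1, so the series converges in ℤ_2 to 1/(1 − a) = 1/(1 − 200) = -1/199. Expand this rational in ℤ_2: compute digits iteratively via d_i = x_i mod 2, x_{i+1} = (x_i − d_i)/2. The first 7 digits are (1, 0, 0, 1, 0, 0, 0).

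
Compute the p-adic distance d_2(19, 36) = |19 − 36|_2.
d_2(19, 36) = 1

Step 1 — x − y = 19 − 36 = -17. Step 2 — v_2(-17) = 0 (factor: -17 = −(2^0 · 17); the sign does not affect v_p). Step 3 — |x − y|_2 = 2^{0} = 1.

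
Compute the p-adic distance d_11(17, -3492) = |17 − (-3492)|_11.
d_11(17, -3492) = 1/121

Step 1 — x − y = 17 − (-3492) = 3509. Step 2 — v_11(3509) = 2 (factor: 3509 = (11^2 · 29); the sign does not affect v_p). Step 3 — |x − y|_11 = 11^{-2} = 1/121.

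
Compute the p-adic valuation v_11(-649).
v_11(-649) = 1

v_11(n) is the largest exponent k such that 11^k divides n. Factor out: -649 = -11^1 · 59. (Sign doesn't affect v_p.) So v_11(-649) = 1.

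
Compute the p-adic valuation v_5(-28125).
v_5(-28125) = 5

v_5(n) is the largest exponent k such that 5^k divides n. Factor out: -28125 = -5^5 · 9. (Sign doesn't affect v_p.) So v_5(-28125) = 5.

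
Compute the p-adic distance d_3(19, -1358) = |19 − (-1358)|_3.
d_3(19, -1358) = 1/81

Step 1 — x − y = 19 − (-1358) = 1377. Step 2 — v_3(1377) = 4 (factor: 1377 = (3^4 · 17); the sign does not affect v_p). Step 3 — |x − y|_3 = 3^{-4} = 1/81.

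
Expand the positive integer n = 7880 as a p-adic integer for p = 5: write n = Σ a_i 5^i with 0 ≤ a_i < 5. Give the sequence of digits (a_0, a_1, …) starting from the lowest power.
(a_0, a_1, …) = (0, 1, 0, 3, 2, 2)

Repeated division by 5 gives the digits low-to-high: 7880 = 1·5^1 + 3·5^3 + 2·5^4 + 2·5^5. Digit sequence: (0, 1, 0, 3, 2, 2).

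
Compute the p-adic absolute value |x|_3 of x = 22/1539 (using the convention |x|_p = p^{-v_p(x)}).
|22/1539|_3 = 81

Step 1 — compute v_3(x) by factoring powers of 3 out of the numerator and denominator: v_3(22/1539) = -4. Step 2 — apply |x|_p = p^{-v_p(x)} = 3^{4} = 81.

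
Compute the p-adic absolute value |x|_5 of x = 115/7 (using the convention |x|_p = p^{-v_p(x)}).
|115/7|_5 = 1/5

Step 1 — compute v_5(x) by factoring powers of 5 out of the numerator and denominator: v_5(115/7) = 1. Step 2 — apply |x|_p = p^{-v_p(x)} = 5^{-1} = 1/5.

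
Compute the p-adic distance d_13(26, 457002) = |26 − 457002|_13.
d_13(26, 457002) = 1/28561

Step 1 — x − y = 26 − 457002 = -456976. Step 2 — v_13(-456976) = 4 (factor: -456976 = −(13^4 · 16); the sign does not affect v_p). Step 3 — |x − y|_13 = 13^{-4} = 1/28561.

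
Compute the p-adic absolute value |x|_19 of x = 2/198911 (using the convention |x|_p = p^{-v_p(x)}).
|2/198911|_19 = 6859

Step 1 — compute v_19(x) by factoring powers of 19 out of the numerator and denominator: v_19(2/198911) = -3. Step 2 — apply |x|_p = p^{-v_p(x)} = 19^{3} = 6859.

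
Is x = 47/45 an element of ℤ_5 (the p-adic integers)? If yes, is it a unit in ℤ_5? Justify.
x ∉ ℤ_5 (v_5(x) = -1 < 0)

ℤ_5 = {x ∈ ℚ_5 : v_5(x) ≥ 0} and ℤ_5^× = {x ∈ ℤ_5 : v_5(x) = 0}. Here v_5(47/45) = v_5(num) − v_5(den) = -1; compare against these criteria.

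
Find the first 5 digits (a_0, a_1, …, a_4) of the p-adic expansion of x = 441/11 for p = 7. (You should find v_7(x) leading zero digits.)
(a_0, …, a_4) = (0, 0, 4, 4, 0)

v_7(441/11) = 2, so a_0 = ... = a_1 = 0. Factor out: x = 7^2 · u with u = 9/11 a unit in ℤ_7. Expand u iteratively via a_{v+i} = u_i mod 7, u_{i+1} = (u_i − a_{v+i})/7:
  u_0 = 9/11;  a_2 = 4;  u_1 = (u_0 − 4)/7 = -5/11
  u_1 = -5/11;  a_3 = 4;  u_2 = (u_1 − 4)/7 = -7/11
  u_2 = -7/11;  a_4 = 0;  u_3 = (u_2 − 0)/7 = -1/11
Digits: (0, 0, 4, 4, 0).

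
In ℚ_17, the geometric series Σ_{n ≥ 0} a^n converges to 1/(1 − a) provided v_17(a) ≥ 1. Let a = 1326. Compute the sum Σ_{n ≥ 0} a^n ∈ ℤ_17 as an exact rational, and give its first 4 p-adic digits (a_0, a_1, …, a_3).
Σ a^n = 1/(1 − a) = -1/1325;  first 4 digits = (1, 10, 2, 15)

v_17(a) = 1 ≥ 1, so the series converges in ℤ_17 to 1/(1 − a) = 1/(1 − 1326) = -1/1325. Expand this rational in ℤ_17: compute digits iteratively via d_i = x_i mod 17, x_{i+1} = (x_i − d_i)/17. The first 4 digits are (1, 10, 2, 15).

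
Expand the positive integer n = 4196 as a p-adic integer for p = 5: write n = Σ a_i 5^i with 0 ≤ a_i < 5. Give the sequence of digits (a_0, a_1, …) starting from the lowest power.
(a_0, a_1, …) = (1, 4, 2, 3, 1, 1)

Repeated division by 5 gives the digits low-to-high: 4196 = 1 + 4·5^1 + 2·5^2 + 3·5^3 + 1·5^4 + 1·5^5. Digit sequence: (1, 4, 2, 3, 1, 1).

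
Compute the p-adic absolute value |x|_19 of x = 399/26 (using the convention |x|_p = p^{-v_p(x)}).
|399/26|_19 = 1/19

Step 1 — compute v_19(x) by factoring powers of 19 out of the numerator and denominator: v_19(399/26) = 1. Step 2 — apply |x|_p = p^{-v_p(x)} = 19^{-1} = 1/19.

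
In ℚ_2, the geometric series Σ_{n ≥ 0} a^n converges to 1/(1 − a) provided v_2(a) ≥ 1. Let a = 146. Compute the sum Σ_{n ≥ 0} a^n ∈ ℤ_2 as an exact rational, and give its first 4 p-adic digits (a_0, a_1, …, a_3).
Σ a^n = 1/(1 − a) = -1/145;  first 4 digits = (1, 1, 1, 1)

v_2(a) = 1 ≥ 1, so the series converges in ℤ_2 to 1/(1 − a) = 1/(1 − 146) = -1/145. Expand this rational in ℤ_2: compute digits iteratively via d_i = x_i mod 2, x_{i+1} = (x_i − d_i)/2. The first 4 digits are (1, 1, 1, 1).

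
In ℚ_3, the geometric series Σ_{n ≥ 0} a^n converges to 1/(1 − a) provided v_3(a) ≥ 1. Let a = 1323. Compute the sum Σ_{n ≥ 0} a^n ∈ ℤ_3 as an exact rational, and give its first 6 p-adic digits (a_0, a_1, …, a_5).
Σ a^n = 1/(1 − a) = -1/1322;  first 6 digits = (1, 0, 0, 1, 1, 2)

v_3(a) = 3 ≥ 1, so the series converges in ℤ_3 to 1/(1 − a) = 1/(1 − 1323) = -1/1322. Expand this rational in ℤ_3: compute digits iteratively via d_i = x_i mod 3, x_{i+1} = (x_i − d_i)/3. The first 6 digits are (1, 0, 0, 1, 1, 2).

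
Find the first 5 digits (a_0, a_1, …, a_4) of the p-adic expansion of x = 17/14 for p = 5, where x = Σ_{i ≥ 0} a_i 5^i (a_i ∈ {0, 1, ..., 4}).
(a_0, …, a_4) = (3, 0, 1, 3, 4)

v_5(17/14) = 0 (numerator and denominator both coprime to 5), so x ∈ ℤ_5^×. Compute digits iteratively via a_i = x_i mod 5, x_{i+1} = (x_i − a_i)/5, with x_0 = x:
  x_0 = 17/14;  a_0 = 3;  x_1 = (x_0 − 3)/5 = -5/14
  x_1 = -5/14;  a_1 = 0;  x_2 = (x_1 − 0)/5 = -1/14
  x_2 = -1/14;  a_2 = 1;  x_3 = (x_2 − 1)/5 = -3/14
  x_3 = -3/14;  a_3 = 3;  x_4 = (x_3 − 3)/5 = -9/14
  x_4 = -9/14;  a_4 = 4;  x_5 = (x_4 − 4)/5 = -13/14
Digits: (3, 0, 1, 3, 4).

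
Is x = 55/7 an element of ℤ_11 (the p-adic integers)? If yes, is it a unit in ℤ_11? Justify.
x ∈ ℤ_11 but not a unit; v_11(x) = 1 > 0

ℤ_11 = {x ∈ ℚ_11 : v_11(x) ≥ 0} and ℤ_11^× = {x ∈ ℤ_11 : v_11(x) = 0}. Here v_11(55/7) = v_11(num) − v_11(den) = 1; compare against these criteria.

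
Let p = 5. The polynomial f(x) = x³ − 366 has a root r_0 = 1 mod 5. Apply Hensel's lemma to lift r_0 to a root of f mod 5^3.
r_2 = 56 (mod 125)

Hensel: r_{i+1} = r_i − f(r_i)/f′(r_i) mod 5^{i+2}, where f′(x) = 3x². Iterate:
  r_0 = 1 (mod 5)
  r_1 = 6 (mod 25)
  r_2 = 56 (mod 125)
Final: r = 56 with f(r) ≡ 0 mod 5^3.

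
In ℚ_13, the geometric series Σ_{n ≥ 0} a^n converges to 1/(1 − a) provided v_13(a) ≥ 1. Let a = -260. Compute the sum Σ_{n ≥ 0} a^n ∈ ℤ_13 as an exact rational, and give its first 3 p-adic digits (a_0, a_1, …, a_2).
Σ a^n = 1/(1 − a) = 1/261;  first 3 digits = (1, 6, 8)

v_13(a) = 1 ≥ 1, so the series converges in ℤ_13 to 1/(1 − a) = 1/(1 − (-260)) = 1/261. Expand this rational in ℤ_13: compute digits iteratively via d_i = x_i mod 13, x_{i+1} = (x_i − d_i)/13. The first 3 digits are (1, 6, 8).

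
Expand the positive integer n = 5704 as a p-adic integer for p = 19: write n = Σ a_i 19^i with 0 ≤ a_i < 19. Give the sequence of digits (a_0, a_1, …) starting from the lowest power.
(a_0, a_1, …) = (4, 15, 15)

Repeated division by 19 gives the digits low-to-high: 5704 = 4 + 15·19^1 + 15·19^2. Digit sequence: (4, 15, 15).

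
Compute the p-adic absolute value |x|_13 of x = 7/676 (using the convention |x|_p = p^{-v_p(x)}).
|7/676|_13 = 169

Step 1 — compute v_13(x) by factoring powers of 13 out of the numerator and denominator: v_13(7/676) = -2. Step 2 — apply |x|_p = p^{-v_p(x)} = 13^{2} = 169.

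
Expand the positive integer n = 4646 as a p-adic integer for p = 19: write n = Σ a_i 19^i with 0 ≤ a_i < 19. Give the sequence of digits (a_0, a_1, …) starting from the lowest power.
(a_0, a_1, …) = (10, 16, 12)

Repeated division by 19 gives the digits low-to-high: 4646 = 10 + 16·19^1 + 12·19^2. Digit sequence: (10, 16, 12).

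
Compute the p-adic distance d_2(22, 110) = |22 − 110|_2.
d_2(22, 110) = 1/8

Step 1 — x − y = 22 − 110 = -88. Step 2 — v_2(-88) = 3 (factor: -88 = −(2^3 · 11); the sign does not affect v_p). Step 3 — |x − y|_2 = 2^{-3} = 1/8.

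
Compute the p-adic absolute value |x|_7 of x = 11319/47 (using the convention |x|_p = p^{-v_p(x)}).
|11319/47|_7 = 1/343

Step 1 — compute v_7(x) by factoring powers of 7 out of the numerator and denominator: v_7(11319/47) = 3. Step 2 — apply |x|_p = p^{-v_p(x)} = 7^{-3} = 1/343.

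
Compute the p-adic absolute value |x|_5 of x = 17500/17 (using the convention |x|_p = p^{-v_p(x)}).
|17500/17|_5 = 1/625

Step 1 — compute v_5(x) by factoring powers of 5 out of the numerator and denominator: v_5(17500/17) = 4. Step 2 — apply |x|_p = p^{-v_p(x)} = 5^{-4} = 1/625.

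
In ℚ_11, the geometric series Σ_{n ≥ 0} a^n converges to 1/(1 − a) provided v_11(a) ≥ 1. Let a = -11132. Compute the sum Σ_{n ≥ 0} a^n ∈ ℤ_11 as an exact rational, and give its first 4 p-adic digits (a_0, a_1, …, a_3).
Σ a^n = 1/(1 − a) = 1/11133;  first 4 digits = (1, 0, 7, 2)

v_11(a) = 2 ≥ 1, so the series converges in ℤ_11 to 1/(1 − a) = 1/(1 − (-11132)) = 1/11133. Expand this rational in ℤ_11: compute digits iteratively via d_i = x_i mod 11, x_{i+1} = (x_i − d_i)/11. The first 4 digits are (1, 0, 7, 2).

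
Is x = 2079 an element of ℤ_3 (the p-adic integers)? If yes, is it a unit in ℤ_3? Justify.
x ∈ ℤ_3 but not a unit; v_3(x) = 3 > 0

ℤ_3 = {x ∈ ℚ_3 : v_3(x) ≥ 0} and ℤ_3^× = {x ∈ ℤ_3 : v_3(x) = 0}. Here v_3(2079) = v_3(num) − v_3(den) = 3; compare against these criteria.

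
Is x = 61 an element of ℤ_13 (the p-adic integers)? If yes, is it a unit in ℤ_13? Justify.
x ∈ ℤ_13^× (unit); v_13(x) = 0

ℤ_13 = {x ∈ ℚ_13 : v_13(x) ≥ 0} and ℤ_13^× = {x ∈ ℤ_13 : v_13(x) = 0}. Here v_13(61) = v_13(num) − v_13(den) = 0; compare against these criteria.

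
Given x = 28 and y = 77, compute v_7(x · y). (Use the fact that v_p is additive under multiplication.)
v_7(2156) = 2

v_p(x) = 1 (factor: 28 = 7^1 · 4); v_p(y) = 1 (factor: 77 = 7^1 · 11). Additivity: v_p(xy) = v_p(x) + v_p(y) = 1 + 1 = 2. (Direct check: xy = 2156 = 7^2 · (44).)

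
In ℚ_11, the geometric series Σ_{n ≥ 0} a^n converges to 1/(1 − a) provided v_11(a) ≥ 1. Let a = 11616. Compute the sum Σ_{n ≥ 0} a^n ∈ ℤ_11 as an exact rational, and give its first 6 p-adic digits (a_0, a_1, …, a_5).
Σ a^n = 1/(1 − a) = -1/11615;  first 6 digits = (1, 0, 8, 8, 9, 1)

v_11(a) = 2 ≥ 1, so the series converges in ℤ_11 to 1/(1 − a) = 1/(1 − 11616) = -1/11615. Expand this rational in ℤ_11: compute digits iteratively via d_i = x_i mod 11, x_{i+1} = (x_i − d_i)/11. The first 6 digits are (1, 0, 8, 8, 9, 1).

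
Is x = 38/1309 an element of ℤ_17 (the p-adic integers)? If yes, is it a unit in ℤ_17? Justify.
x ∉ ℤ_17 (v_17(x) = -1 < 0)

ℤ_17 = {x ∈ ℚ_17 : v_17(x) ≥ 0} and ℤ_17^× = {x ∈ ℤ_17 : v_17(x) = 0}. Here v_17(38/1309) = v_17(num) − v_17(den) = -1; compare against these criteria.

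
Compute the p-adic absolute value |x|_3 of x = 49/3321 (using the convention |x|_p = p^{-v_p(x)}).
|49/3321|_3 = 81

Step 1 — compute v_3(x) by factoring powers of 3 out of the numerator and denominator: v_3(49/3321) = -4. Step 2 — apply |x|_p = p^{-v_p(x)} = 3^{4} = 81.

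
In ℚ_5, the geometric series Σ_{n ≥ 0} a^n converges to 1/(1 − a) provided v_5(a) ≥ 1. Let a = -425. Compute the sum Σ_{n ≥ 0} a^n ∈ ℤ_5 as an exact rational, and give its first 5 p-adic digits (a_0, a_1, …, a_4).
Σ a^n = 1/(1 − a) = 1/426;  first 5 digits = (1, 0, 3, 1, 3)

v_5(a) = 2 ≥ 1, so the series converges in ℤ_5 to 1/(1 − a) = 1/(1 − (-425)) = 1/426. Expand this rational in ℤ_5: compute digits iteratively via d_i = x_i mod 5, x_{i+1} = (x_i − d_i)/5. The first 5 digits are (1, 0, 3, 1, 3).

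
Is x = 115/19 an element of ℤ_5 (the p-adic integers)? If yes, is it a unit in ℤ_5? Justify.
x ∈ ℤ_5 but not a unit; v_5(x) = 1 > 0

ℤ_5 = {x ∈ ℚ_5 : v_5(x) ≥ 0} and ℤ_5^× = {x ∈ ℤ_5 : v_5(x) = 0}. Here v_5(115/19) = v_5(num) − v_5(den) = 1; compare against these criteria.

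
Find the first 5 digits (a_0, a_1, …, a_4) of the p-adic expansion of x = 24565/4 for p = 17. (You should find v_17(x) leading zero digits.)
(a_0, …, a_4) = (0, 0, 0, 14, 12)

v_17(24565/4) = 3, so a_0 = ... = a_2 = 0. Factor out: x = 17^3 · u with u = 5/4 a unit in ℤ_17. Expand u iteratively via a_{v+i} = u_i mod 17, u_{i+1} = (u_i − a_{v+i})/17:
  u_0 = 5/4;  a_3 = 14;  u_1 = (u_0 − 14)/17 = -3/4
  u_1 = -3/4;  a_4 = 12;  u_2 = (u_1 − 12)/17 = -3/4
Digits: (0, 0, 0, 14, 12).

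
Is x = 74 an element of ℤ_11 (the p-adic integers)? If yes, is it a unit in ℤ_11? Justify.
x ∈ ℤ_11^× (unit); v_11(x) = 0

ℤ_11 = {x ∈ ℚ_11 : v_11(x) ≥ 0} and ℤ_11^× = {x ∈ ℤ_11 : v_11(x) = 0}. Here v_11(74) = v_11(num) − v_11(den) = 0; compare against these criteria.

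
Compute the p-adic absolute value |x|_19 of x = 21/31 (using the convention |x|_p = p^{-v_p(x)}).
|21/31|_19 = 1

Step 1 — compute v_19(x) by factoring powers of 19 out of the numerator and denominator: v_19(21/31) = 0. Step 2 — apply |x|_p = p^{-v_p(x)} = 19^{0} = 1.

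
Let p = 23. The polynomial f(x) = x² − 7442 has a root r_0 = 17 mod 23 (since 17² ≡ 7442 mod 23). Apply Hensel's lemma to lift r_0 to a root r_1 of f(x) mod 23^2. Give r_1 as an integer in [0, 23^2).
r_1 = 523 (mod 529)

Hensel's recurrence: r_{i+1} = r_i − f(r_i)·(f′(r_i))^{-1} mod 23^{i+2}, with f′(x) = 2x. Iterate:
  r_0 = 17 (mod 23)
  r_1 = 523 (mod 529)
Final: r_1 = 523, and one checks f(r_1) ≡ 0 mod 23^2.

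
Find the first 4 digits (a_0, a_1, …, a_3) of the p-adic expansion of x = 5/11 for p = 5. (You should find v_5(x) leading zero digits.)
(a_0, …, a_3) = (0, 1, 3, 3)

v_5(5/11) = 1, so a_0 = ... = a_0 = 0. Factor out: x = 5^1 · u with u = 1/11 a unit in ℤ_5. Expand u iteratively via a_{v+i} = u_i mod 5, u_{i+1} = (u_i − a_{v+i})/5:
  u_0 = 1/11;  a_1 = 1;  u_1 = (u_0 − 1)/5 = -2/11
  u_1 = -2/11;  a_2 = 3;  u_2 = (u_1 − 3)/5 = -7/11
  u_2 = -7/11;  a_3 = 3;  u_3 = (u_2 − 3)/5 = -8/11
Digits: (0, 1, 3, 3).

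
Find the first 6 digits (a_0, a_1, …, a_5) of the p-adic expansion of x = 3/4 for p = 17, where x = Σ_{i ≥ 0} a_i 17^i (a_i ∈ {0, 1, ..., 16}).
(a_0, …, a_5) = (5, 4, 4, 4, 4, 4)

v_17(3/4) = 0 (numerator and denominator both coprime to 17), so x ∈ ℤ_17^×. Compute digits iteratively via a_i = x_i mod 17, x_{i+1} = (x_i − a_i)/17, with x_0 = x:
  x_0 = 3/4;  a_0 = 5;  x_1 = (x_0 − 5)/17 = -1/4
  x_1 = -1/4;  a_1 = 4;  x_2 = (x_1 − 4)/17 = -1/4
  x_2 = -1/4;  a_2 = 4;  x_3 = (x_2 − 4)/17 = -1/4
  x_3 = -1/4;  a_3 = 4;  x_4 = (x_3 − 4)/17 = -1/4
  x_4 = -1/4;  a_4 = 4;  x_5 = (x_4 − 4)/17 = -1/4
  x_5 = -1/4;  a_5 = 4;  x_6 = (x_5 − 4)/17 = -1/4
Digits: (5, 4, 4, 4, 4, 4).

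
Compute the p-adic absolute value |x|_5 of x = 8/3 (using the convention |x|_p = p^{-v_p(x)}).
|8/3|_5 = 1

Step 1 — compute v_5(x) by factoring powers of 5 out of the numerator and denominator: v_5(8/3) = 0. Step 2 — apply |x|_p = p^{-v_p(x)} = 5^{0} = 1.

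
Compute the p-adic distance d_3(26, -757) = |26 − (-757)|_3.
d_3(26, -757) = 1/27

Step 1 — x − y = 26 − (-757) = 783. Step 2 — v_3(783) = 3 (factor: 783 = (3^3 · 29); the sign does not affect v_p). Step 3 — |x − y|_3 = 3^{-3} = 1/27.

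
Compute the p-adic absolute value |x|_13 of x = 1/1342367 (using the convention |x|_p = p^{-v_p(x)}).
|1/1342367|_13 = 28561

Step 1 — compute v_13(x) by factoring powers of 13 out of the numerator and denominator: v_13(1/1342367) = -4. Step 2 — apply |x|_p = p^{-v_p(x)} = 13^{4} = 28561.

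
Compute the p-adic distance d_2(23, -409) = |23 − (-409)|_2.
d_2(23, -409) = 1/16

Step 1 — x − y = 23 − (-409) = 432. Step 2 — v_2(432) = 4 (factor: 432 = (2^4 · 27); the sign does not affect v_p). Step 3 — |x − y|_2 = 2^{-4} = 1/16.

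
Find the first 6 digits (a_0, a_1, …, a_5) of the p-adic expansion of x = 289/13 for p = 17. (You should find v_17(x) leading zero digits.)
(a_0, …, a_5) = (0, 0, 4, 5, 1, 13)

v_17(289/13) = 2, so a_0 = ... = a_1 = 0. Factor out: x = 17^2 · u with u = 1/13 a unit in ℤ_17. Expand u iteratively via a_{v+i} = u_i mod 17, u_{i+1} = (u_i − a_{v+i})/17:
  u_0 = 1/13;  a_2 = 4;  u_1 = (u_0 − 4)/17 = -3/13
  u_1 = -3/13;  a_3 = 5;  u_2 = (u_1 − 5)/17 = -4/13
  u_2 = -4/13;  a_4 = 1;  u_3 = (u_2 − 1)/17 = -1/13
  u_3 = -1/13;  a_5 = 13;  u_4 = (u_3 − 13)/17 = -10/13
Digits: (0, 0, 4, 5, 1, 13).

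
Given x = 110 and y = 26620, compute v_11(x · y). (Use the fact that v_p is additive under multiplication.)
v_11(2928200) = 4

v_p(x) = 1 (factor: 110 = 11^1 · 10); v_p(y) = 3 (factor: 26620 = 11^3 · 20). Additivity: v_p(xy) = v_p(x) + v_p(y) = 1 + 3 = 4. (Direct check: xy = 2928200 = 11^4 · (200).)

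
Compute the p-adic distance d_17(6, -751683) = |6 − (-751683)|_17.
d_17(6, -751683) = 1/83521

Step 1 — x − y = 6 − (-751683) = 751689. Step 2 — v_17(751689) = 4 (factor: 751689 = (17^4 · 9); the sign does not affect v_p). Step 3 — |x − y|_17 = 17^{-4} = 1/83521.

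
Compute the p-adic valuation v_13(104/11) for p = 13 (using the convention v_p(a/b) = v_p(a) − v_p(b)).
v_13(104/11) = 1

Factor powers of 13 from the numerator and denominator of the reduced fraction: 104 = 13^1 · 8 and 11 = 13^0 · 11. Apply v_p(a/b) = v_p(a) − v_p(b): v_13(104/11) = 1 − 0 = 1.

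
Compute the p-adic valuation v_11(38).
v_11(38) = 0

v_11(n) is the largest exponent k such that 11^k divides n. Factor out: 38 = 11^0 · 38. (Sign doesn't affect v_p.) So v_11(38) = 0.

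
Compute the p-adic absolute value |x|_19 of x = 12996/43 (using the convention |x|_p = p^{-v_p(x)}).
|12996/43|_19 = 1/361

Step 1 — compute v_19(x) by factoring powers of 19 out of the numerator and denominator: v_19(12996/43) = 2. Step 2 — apply |x|_p = p^{-v_p(x)} = 19^{-2} = 1/361.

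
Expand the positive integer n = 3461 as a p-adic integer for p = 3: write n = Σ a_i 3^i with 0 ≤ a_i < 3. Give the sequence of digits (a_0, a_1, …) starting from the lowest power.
(a_0, a_1, …) = (2, 1, 0, 2, 0, 2, 1, 1)

Repeated division by 3 gives the digits low-to-high: 3461 = 2 + 1·3^1 + 2·3^3 + 2·3^5 + 1·3^6 + 1·3^7. Digit sequence: (2, 1, 0, 2, 0, 2, 1, 1).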